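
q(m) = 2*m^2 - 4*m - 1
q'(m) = 4*m - 4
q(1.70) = -2.02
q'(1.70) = 2.80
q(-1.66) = 11.15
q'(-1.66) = -10.64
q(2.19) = -0.17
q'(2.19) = 4.76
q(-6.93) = 122.77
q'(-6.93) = -31.72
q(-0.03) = -0.88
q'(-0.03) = -4.12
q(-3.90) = 45.02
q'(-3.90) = -19.60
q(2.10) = -0.58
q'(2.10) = 4.40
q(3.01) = 5.08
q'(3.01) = 8.04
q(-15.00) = 509.00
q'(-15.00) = -64.00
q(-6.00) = 95.00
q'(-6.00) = -28.00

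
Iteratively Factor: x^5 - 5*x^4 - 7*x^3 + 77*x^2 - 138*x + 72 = (x - 3)*(x^4 - 2*x^3 - 13*x^2 + 38*x - 24) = (x - 3)^2*(x^3 + x^2 - 10*x + 8) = (x - 3)^2*(x + 4)*(x^2 - 3*x + 2) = (x - 3)^2*(x - 2)*(x + 4)*(x - 1)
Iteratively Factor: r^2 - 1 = (r + 1)*(r - 1)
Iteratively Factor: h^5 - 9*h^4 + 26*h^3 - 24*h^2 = (h - 3)*(h^4 - 6*h^3 + 8*h^2) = (h - 3)*(h - 2)*(h^3 - 4*h^2) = (h - 4)*(h - 3)*(h - 2)*(h^2) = h*(h - 4)*(h - 3)*(h - 2)*(h)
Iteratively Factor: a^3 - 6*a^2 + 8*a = (a - 4)*(a^2 - 2*a) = a*(a - 4)*(a - 2)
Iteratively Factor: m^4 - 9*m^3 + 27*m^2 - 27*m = (m - 3)*(m^3 - 6*m^2 + 9*m) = (m - 3)^2*(m^2 - 3*m) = m*(m - 3)^2*(m - 3)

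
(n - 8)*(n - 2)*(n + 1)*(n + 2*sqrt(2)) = n^4 - 9*n^3 + 2*sqrt(2)*n^3 - 18*sqrt(2)*n^2 + 6*n^2 + 16*n + 12*sqrt(2)*n + 32*sqrt(2)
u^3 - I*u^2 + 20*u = u*(u - 5*I)*(u + 4*I)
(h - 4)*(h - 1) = h^2 - 5*h + 4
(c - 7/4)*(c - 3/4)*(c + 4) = c^3 + 3*c^2/2 - 139*c/16 + 21/4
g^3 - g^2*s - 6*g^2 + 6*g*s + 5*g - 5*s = (g - 5)*(g - 1)*(g - s)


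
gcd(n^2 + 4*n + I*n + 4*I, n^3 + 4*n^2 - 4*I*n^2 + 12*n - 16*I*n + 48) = n + 4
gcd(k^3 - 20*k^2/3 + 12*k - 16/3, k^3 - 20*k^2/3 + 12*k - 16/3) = k^3 - 20*k^2/3 + 12*k - 16/3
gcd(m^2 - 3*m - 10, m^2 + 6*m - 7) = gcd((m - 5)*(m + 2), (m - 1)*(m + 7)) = 1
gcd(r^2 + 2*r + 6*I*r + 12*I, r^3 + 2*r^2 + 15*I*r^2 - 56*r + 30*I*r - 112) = r + 2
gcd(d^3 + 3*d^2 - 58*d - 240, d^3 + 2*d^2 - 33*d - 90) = d + 5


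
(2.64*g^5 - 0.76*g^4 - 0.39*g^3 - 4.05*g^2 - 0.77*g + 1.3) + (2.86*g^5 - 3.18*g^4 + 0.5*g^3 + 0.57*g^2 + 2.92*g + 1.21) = 5.5*g^5 - 3.94*g^4 + 0.11*g^3 - 3.48*g^2 + 2.15*g + 2.51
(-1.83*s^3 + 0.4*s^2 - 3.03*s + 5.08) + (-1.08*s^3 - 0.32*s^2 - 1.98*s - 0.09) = -2.91*s^3 + 0.08*s^2 - 5.01*s + 4.99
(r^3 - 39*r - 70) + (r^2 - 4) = r^3 + r^2 - 39*r - 74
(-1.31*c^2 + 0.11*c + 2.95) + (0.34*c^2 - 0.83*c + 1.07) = -0.97*c^2 - 0.72*c + 4.02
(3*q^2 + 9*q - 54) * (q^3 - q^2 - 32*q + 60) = 3*q^5 + 6*q^4 - 159*q^3 - 54*q^2 + 2268*q - 3240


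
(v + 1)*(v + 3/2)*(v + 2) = v^3 + 9*v^2/2 + 13*v/2 + 3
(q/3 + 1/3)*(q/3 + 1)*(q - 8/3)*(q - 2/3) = q^4/9 + 2*q^3/27 - 77*q^2/81 - 26*q/81 + 16/27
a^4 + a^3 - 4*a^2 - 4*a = a*(a - 2)*(a + 1)*(a + 2)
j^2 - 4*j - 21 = (j - 7)*(j + 3)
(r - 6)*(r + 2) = r^2 - 4*r - 12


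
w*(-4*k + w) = -4*k*w + w^2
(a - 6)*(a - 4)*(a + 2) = a^3 - 8*a^2 + 4*a + 48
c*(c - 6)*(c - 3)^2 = c^4 - 12*c^3 + 45*c^2 - 54*c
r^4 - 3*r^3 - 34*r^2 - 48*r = r*(r - 8)*(r + 2)*(r + 3)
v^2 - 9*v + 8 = (v - 8)*(v - 1)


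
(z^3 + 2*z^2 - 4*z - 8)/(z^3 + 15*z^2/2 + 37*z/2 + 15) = 2*(z^2 - 4)/(2*z^2 + 11*z + 15)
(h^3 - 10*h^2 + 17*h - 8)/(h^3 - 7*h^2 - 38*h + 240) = (h^2 - 2*h + 1)/(h^2 + h - 30)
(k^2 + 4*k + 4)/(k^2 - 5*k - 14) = (k + 2)/(k - 7)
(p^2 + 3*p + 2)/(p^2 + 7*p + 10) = (p + 1)/(p + 5)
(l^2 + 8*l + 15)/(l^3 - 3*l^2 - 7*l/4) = 4*(l^2 + 8*l + 15)/(l*(4*l^2 - 12*l - 7))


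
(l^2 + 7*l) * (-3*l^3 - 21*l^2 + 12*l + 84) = -3*l^5 - 42*l^4 - 135*l^3 + 168*l^2 + 588*l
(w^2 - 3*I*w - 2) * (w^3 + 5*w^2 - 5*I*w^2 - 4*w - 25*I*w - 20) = w^5 + 5*w^4 - 8*I*w^4 - 21*w^3 - 40*I*w^3 - 105*w^2 + 22*I*w^2 + 8*w + 110*I*w + 40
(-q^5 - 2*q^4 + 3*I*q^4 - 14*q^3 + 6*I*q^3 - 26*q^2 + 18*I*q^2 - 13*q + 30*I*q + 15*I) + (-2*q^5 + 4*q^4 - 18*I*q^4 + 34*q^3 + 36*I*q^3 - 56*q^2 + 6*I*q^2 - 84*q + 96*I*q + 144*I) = -3*q^5 + 2*q^4 - 15*I*q^4 + 20*q^3 + 42*I*q^3 - 82*q^2 + 24*I*q^2 - 97*q + 126*I*q + 159*I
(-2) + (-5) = -7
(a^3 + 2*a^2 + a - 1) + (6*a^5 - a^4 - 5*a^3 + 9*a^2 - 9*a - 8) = 6*a^5 - a^4 - 4*a^3 + 11*a^2 - 8*a - 9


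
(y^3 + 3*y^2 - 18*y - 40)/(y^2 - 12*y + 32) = (y^2 + 7*y + 10)/(y - 8)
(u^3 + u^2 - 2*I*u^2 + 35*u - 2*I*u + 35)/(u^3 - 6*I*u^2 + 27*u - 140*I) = (u + 1)/(u - 4*I)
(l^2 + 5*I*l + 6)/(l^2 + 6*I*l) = (l - I)/l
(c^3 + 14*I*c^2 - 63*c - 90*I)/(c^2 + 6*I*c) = c + 8*I - 15/c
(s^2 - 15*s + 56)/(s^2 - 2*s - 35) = (s - 8)/(s + 5)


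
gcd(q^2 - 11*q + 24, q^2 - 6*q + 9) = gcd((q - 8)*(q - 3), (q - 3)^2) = q - 3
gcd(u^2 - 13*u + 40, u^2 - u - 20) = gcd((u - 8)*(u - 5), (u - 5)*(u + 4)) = u - 5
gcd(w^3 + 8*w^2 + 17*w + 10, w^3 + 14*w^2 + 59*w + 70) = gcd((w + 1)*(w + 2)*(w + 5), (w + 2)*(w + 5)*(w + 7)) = w^2 + 7*w + 10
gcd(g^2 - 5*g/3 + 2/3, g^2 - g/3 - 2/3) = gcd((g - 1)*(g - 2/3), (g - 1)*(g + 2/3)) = g - 1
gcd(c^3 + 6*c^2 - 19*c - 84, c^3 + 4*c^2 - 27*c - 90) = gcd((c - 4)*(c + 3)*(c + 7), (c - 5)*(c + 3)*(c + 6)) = c + 3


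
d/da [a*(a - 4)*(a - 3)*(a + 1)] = 4*a^3 - 18*a^2 + 10*a + 12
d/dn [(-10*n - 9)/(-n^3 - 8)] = (-20*n^3 - 27*n^2 + 80)/(n^6 + 16*n^3 + 64)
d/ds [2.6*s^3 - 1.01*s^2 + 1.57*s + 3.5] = 7.8*s^2 - 2.02*s + 1.57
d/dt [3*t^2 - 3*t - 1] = 6*t - 3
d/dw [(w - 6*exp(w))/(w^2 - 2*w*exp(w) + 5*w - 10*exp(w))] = ((1 - 6*exp(w))*(w^2 - 2*w*exp(w) + 5*w - 10*exp(w)) + (w - 6*exp(w))*(2*w*exp(w) - 2*w + 12*exp(w) - 5))/(w^2 - 2*w*exp(w) + 5*w - 10*exp(w))^2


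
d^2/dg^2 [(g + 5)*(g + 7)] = 2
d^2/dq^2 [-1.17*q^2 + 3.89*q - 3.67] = -2.34000000000000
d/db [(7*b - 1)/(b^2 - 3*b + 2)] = (-7*b^2 + 2*b + 11)/(b^4 - 6*b^3 + 13*b^2 - 12*b + 4)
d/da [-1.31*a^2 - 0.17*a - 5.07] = -2.62*a - 0.17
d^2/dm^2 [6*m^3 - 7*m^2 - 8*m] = 36*m - 14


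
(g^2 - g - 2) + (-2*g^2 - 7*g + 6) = -g^2 - 8*g + 4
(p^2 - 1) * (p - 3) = p^3 - 3*p^2 - p + 3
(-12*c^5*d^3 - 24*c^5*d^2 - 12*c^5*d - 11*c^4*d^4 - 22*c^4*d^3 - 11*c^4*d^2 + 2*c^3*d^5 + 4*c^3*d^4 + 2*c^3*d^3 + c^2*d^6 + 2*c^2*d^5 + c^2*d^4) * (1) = -12*c^5*d^3 - 24*c^5*d^2 - 12*c^5*d - 11*c^4*d^4 - 22*c^4*d^3 - 11*c^4*d^2 + 2*c^3*d^5 + 4*c^3*d^4 + 2*c^3*d^3 + c^2*d^6 + 2*c^2*d^5 + c^2*d^4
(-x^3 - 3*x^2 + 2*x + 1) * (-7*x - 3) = 7*x^4 + 24*x^3 - 5*x^2 - 13*x - 3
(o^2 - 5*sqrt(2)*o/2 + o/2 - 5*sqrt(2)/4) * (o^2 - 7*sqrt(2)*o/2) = o^4 - 6*sqrt(2)*o^3 + o^3/2 - 3*sqrt(2)*o^2 + 35*o^2/2 + 35*o/4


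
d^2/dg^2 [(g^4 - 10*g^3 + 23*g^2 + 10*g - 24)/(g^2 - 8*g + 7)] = 2*(g^3 - 21*g^2 + 147*g - 319)/(g^3 - 21*g^2 + 147*g - 343)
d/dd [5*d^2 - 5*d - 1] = 10*d - 5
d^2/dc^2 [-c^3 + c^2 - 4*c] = 2 - 6*c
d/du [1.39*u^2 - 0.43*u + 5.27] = 2.78*u - 0.43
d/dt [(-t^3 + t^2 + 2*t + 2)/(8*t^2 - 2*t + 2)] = (-2*t^4 + t^3 - 6*t^2 - 7*t + 2)/(16*t^4 - 8*t^3 + 9*t^2 - 2*t + 1)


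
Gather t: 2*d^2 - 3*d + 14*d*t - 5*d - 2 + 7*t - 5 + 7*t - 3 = 2*d^2 - 8*d + t*(14*d + 14) - 10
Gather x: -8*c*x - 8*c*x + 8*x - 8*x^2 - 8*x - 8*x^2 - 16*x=-16*x^2 + x*(-16*c - 16)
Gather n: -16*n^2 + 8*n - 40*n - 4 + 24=-16*n^2 - 32*n + 20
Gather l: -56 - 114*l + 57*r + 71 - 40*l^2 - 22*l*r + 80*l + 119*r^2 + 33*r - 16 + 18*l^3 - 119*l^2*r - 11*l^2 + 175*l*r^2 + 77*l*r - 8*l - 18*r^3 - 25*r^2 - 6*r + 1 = 18*l^3 + l^2*(-119*r - 51) + l*(175*r^2 + 55*r - 42) - 18*r^3 + 94*r^2 + 84*r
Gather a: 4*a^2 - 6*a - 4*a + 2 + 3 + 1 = 4*a^2 - 10*a + 6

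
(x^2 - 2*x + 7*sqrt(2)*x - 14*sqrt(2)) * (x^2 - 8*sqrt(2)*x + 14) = x^4 - 2*x^3 - sqrt(2)*x^3 - 98*x^2 + 2*sqrt(2)*x^2 + 98*sqrt(2)*x + 196*x - 196*sqrt(2)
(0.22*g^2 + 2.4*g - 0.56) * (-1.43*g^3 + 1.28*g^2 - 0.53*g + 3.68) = -0.3146*g^5 - 3.1504*g^4 + 3.7562*g^3 - 1.1792*g^2 + 9.1288*g - 2.0608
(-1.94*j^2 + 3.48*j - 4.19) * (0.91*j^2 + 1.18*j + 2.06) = -1.7654*j^4 + 0.877600000000001*j^3 - 3.7029*j^2 + 2.2246*j - 8.6314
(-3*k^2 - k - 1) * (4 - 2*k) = 6*k^3 - 10*k^2 - 2*k - 4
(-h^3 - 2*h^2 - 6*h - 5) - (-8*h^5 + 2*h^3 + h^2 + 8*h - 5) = 8*h^5 - 3*h^3 - 3*h^2 - 14*h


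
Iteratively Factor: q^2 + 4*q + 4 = (q + 2)*(q + 2)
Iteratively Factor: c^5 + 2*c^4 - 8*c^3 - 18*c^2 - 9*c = (c + 1)*(c^4 + c^3 - 9*c^2 - 9*c) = c*(c + 1)*(c^3 + c^2 - 9*c - 9) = c*(c + 1)^2*(c^2 - 9) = c*(c + 1)^2*(c + 3)*(c - 3)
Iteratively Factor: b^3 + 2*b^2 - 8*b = (b)*(b^2 + 2*b - 8) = b*(b + 4)*(b - 2)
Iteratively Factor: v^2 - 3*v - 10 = (v - 5)*(v + 2)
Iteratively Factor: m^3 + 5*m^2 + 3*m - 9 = (m + 3)*(m^2 + 2*m - 3) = (m - 1)*(m + 3)*(m + 3)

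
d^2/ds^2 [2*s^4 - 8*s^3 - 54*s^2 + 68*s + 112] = 24*s^2 - 48*s - 108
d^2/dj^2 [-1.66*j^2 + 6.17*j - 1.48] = -3.32000000000000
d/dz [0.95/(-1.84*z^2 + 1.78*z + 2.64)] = (3.496*z - 1.691)/(-1.84*z^2 + 1.78*z + 2.64)^2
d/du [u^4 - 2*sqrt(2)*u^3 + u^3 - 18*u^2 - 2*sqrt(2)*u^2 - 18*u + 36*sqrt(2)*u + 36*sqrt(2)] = 4*u^3 - 6*sqrt(2)*u^2 + 3*u^2 - 36*u - 4*sqrt(2)*u - 18 + 36*sqrt(2)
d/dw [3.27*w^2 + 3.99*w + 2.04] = 6.54*w + 3.99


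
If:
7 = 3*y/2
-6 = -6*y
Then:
No Solution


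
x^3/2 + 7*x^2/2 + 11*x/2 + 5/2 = (x/2 + 1/2)*(x + 1)*(x + 5)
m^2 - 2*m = m*(m - 2)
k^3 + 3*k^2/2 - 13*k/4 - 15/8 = (k - 3/2)*(k + 1/2)*(k + 5/2)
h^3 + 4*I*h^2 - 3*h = h*(h + I)*(h + 3*I)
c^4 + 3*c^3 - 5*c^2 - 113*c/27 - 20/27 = (c - 5/3)*(c + 1/3)^2*(c + 4)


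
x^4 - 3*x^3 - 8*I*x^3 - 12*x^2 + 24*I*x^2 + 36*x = x*(x - 3)*(x - 6*I)*(x - 2*I)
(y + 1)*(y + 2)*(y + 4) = y^3 + 7*y^2 + 14*y + 8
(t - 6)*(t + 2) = t^2 - 4*t - 12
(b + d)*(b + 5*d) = b^2 + 6*b*d + 5*d^2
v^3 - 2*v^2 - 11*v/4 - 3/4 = (v - 3)*(v + 1/2)^2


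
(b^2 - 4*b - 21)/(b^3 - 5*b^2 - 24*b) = (b - 7)/(b*(b - 8))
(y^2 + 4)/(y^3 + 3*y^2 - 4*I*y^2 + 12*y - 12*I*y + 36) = (y - 2*I)/(y^2 + y*(3 - 6*I) - 18*I)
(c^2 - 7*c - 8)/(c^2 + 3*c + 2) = (c - 8)/(c + 2)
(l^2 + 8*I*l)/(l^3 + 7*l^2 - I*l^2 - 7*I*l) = (l + 8*I)/(l^2 + l*(7 - I) - 7*I)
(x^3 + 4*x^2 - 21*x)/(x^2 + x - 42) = x*(x - 3)/(x - 6)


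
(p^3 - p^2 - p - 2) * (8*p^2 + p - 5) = 8*p^5 - 7*p^4 - 14*p^3 - 12*p^2 + 3*p + 10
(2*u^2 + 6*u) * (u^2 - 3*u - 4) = 2*u^4 - 26*u^2 - 24*u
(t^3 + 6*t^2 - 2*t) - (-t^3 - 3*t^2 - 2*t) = 2*t^3 + 9*t^2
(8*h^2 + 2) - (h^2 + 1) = 7*h^2 + 1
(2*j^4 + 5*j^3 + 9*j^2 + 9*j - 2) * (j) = 2*j^5 + 5*j^4 + 9*j^3 + 9*j^2 - 2*j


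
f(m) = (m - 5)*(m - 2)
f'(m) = 2*m - 7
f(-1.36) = 21.37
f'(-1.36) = -9.72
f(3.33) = -2.22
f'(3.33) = -0.34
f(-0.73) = 15.64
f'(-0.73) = -8.46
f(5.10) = 0.31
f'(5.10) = 3.20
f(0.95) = 4.25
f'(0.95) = -5.10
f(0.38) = 7.48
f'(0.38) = -6.24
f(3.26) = -2.19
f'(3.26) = -0.48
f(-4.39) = 60.00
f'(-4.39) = -15.78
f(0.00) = 10.00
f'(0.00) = -7.00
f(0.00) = 10.00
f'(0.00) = -7.00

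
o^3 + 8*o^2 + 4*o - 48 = (o - 2)*(o + 4)*(o + 6)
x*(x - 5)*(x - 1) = x^3 - 6*x^2 + 5*x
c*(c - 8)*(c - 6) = c^3 - 14*c^2 + 48*c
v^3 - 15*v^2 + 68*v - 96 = (v - 8)*(v - 4)*(v - 3)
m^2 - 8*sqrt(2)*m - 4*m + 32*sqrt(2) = (m - 4)*(m - 8*sqrt(2))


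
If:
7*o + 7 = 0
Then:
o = -1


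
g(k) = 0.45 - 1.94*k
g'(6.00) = -1.94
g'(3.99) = -1.94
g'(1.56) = -1.94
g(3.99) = -7.29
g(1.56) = -2.58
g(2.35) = -4.11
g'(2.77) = -1.94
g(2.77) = -4.92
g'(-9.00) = -1.94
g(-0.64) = 1.69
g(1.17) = -1.82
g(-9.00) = 17.91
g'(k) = -1.94000000000000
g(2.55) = -4.50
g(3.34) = -6.03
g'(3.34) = -1.94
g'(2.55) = -1.94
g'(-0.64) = -1.94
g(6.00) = -11.19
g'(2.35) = -1.94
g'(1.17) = -1.94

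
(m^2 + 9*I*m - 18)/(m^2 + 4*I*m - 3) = (m + 6*I)/(m + I)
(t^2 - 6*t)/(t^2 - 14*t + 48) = t/(t - 8)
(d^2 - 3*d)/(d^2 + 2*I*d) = (d - 3)/(d + 2*I)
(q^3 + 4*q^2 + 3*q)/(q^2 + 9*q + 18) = q*(q + 1)/(q + 6)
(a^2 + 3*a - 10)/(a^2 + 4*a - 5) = (a - 2)/(a - 1)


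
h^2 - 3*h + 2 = (h - 2)*(h - 1)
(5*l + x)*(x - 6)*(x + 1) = 5*l*x^2 - 25*l*x - 30*l + x^3 - 5*x^2 - 6*x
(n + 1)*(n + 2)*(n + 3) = n^3 + 6*n^2 + 11*n + 6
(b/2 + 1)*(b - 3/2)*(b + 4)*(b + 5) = b^4/2 + 19*b^3/4 + 43*b^2/4 - 17*b/2 - 30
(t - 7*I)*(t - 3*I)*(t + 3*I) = t^3 - 7*I*t^2 + 9*t - 63*I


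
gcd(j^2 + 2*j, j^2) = j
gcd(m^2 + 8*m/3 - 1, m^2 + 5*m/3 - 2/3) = m - 1/3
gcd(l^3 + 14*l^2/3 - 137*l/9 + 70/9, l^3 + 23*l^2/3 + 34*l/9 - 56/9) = l^2 + 19*l/3 - 14/3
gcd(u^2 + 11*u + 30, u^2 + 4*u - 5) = u + 5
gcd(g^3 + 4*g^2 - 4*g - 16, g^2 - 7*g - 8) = 1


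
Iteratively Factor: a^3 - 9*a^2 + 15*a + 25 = (a + 1)*(a^2 - 10*a + 25) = (a - 5)*(a + 1)*(a - 5)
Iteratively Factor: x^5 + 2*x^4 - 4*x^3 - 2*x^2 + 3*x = (x + 3)*(x^4 - x^3 - x^2 + x) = (x + 1)*(x + 3)*(x^3 - 2*x^2 + x) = x*(x + 1)*(x + 3)*(x^2 - 2*x + 1) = x*(x - 1)*(x + 1)*(x + 3)*(x - 1)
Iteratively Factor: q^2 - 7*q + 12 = (q - 3)*(q - 4)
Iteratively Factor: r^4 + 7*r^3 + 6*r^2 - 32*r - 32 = (r + 4)*(r^3 + 3*r^2 - 6*r - 8) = (r + 1)*(r + 4)*(r^2 + 2*r - 8) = (r - 2)*(r + 1)*(r + 4)*(r + 4)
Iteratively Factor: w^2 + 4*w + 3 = (w + 3)*(w + 1)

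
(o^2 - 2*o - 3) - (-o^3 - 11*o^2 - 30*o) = o^3 + 12*o^2 + 28*o - 3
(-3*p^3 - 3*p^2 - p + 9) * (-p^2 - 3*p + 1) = 3*p^5 + 12*p^4 + 7*p^3 - 9*p^2 - 28*p + 9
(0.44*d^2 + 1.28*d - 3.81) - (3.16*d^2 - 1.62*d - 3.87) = -2.72*d^2 + 2.9*d + 0.0600000000000001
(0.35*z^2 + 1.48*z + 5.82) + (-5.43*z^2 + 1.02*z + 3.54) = -5.08*z^2 + 2.5*z + 9.36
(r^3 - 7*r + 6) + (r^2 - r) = r^3 + r^2 - 8*r + 6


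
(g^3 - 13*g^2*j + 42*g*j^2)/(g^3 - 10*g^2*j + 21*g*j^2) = (g - 6*j)/(g - 3*j)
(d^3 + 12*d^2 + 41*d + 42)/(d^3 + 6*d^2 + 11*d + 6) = (d + 7)/(d + 1)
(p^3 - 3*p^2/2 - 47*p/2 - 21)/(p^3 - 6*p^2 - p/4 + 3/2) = 2*(2*p^2 + 9*p + 7)/(4*p^2 - 1)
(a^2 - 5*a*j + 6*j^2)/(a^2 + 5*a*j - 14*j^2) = (a - 3*j)/(a + 7*j)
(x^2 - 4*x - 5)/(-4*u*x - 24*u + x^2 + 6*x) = (-x^2 + 4*x + 5)/(4*u*x + 24*u - x^2 - 6*x)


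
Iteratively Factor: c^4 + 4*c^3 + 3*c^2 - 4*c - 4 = (c + 2)*(c^3 + 2*c^2 - c - 2) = (c + 2)^2*(c^2 - 1) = (c - 1)*(c + 2)^2*(c + 1)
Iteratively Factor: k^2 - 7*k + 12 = (k - 3)*(k - 4)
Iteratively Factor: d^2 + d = (d + 1)*(d)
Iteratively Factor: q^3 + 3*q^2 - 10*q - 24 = (q + 2)*(q^2 + q - 12) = (q - 3)*(q + 2)*(q + 4)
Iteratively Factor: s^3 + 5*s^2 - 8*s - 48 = (s - 3)*(s^2 + 8*s + 16) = (s - 3)*(s + 4)*(s + 4)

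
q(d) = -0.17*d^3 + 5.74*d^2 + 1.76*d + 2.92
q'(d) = -0.51*d^2 + 11.48*d + 1.76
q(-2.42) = 34.69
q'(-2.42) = -29.01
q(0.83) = 8.24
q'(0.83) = 10.94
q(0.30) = 3.96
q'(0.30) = 5.16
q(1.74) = 22.47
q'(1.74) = 20.19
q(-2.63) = 41.09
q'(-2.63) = -31.96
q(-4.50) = 126.73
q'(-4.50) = -60.23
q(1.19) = 12.86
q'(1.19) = 14.70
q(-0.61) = 4.02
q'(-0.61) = -5.43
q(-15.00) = 1841.77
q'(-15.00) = -285.19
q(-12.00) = 1102.12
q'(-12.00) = -209.44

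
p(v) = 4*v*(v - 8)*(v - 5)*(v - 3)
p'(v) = 4*v*(v - 8)*(v - 5) + 4*v*(v - 8)*(v - 3) + 4*v*(v - 5)*(v - 3) + 4*(v - 8)*(v - 5)*(v - 3) = 16*v^3 - 192*v^2 + 632*v - 480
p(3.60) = 53.22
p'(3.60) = 53.38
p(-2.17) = 3272.28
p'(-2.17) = -2919.04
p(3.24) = 26.06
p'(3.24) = 96.34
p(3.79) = 61.01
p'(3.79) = 28.41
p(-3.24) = 7490.02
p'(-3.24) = -5087.41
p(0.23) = -94.45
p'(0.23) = -344.60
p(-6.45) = 40338.97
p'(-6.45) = -16837.46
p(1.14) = -224.59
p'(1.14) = 14.66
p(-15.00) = 496800.00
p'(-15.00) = -107160.00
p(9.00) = 864.00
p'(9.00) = 1320.00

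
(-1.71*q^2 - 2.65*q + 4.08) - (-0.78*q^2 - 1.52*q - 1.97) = -0.93*q^2 - 1.13*q + 6.05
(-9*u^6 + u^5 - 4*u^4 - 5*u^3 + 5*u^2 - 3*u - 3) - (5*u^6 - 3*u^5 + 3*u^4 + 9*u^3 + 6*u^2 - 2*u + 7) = -14*u^6 + 4*u^5 - 7*u^4 - 14*u^3 - u^2 - u - 10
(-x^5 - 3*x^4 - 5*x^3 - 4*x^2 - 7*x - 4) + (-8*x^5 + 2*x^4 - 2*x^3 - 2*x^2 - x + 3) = -9*x^5 - x^4 - 7*x^3 - 6*x^2 - 8*x - 1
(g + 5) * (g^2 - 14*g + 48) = g^3 - 9*g^2 - 22*g + 240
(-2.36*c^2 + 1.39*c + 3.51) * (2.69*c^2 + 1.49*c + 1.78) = -6.3484*c^4 + 0.2227*c^3 + 7.3122*c^2 + 7.7041*c + 6.2478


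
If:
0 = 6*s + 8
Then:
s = -4/3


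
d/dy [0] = 0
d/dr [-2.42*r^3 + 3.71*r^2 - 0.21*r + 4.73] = -7.26*r^2 + 7.42*r - 0.21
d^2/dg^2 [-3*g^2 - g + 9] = -6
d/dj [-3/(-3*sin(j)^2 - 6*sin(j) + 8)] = -18*(sin(j) + 1)*cos(j)/(3*sin(j)^2 + 6*sin(j) - 8)^2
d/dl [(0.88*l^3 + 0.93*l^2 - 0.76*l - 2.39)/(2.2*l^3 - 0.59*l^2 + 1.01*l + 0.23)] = (-2.5652*l^4 + 5.1216*l^3 + 16.8721*l^2 - 2.3924*l + 2.2391)/(4.84*l^6 - 2.596*l^5 + 4.7921*l^4 - 0.1798*l^3 + 0.7487*l^2 + 0.4646*l + 0.0529)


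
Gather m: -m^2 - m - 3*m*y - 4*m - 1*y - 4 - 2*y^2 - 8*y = -m^2 + m*(-3*y - 5) - 2*y^2 - 9*y - 4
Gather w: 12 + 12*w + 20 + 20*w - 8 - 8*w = 24*w + 24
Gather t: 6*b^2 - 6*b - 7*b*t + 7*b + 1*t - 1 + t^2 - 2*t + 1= 6*b^2 + b + t^2 + t*(-7*b - 1)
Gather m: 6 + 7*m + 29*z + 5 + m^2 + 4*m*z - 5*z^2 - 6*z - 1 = m^2 + m*(4*z + 7) - 5*z^2 + 23*z + 10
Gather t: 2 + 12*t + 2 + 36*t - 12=48*t - 8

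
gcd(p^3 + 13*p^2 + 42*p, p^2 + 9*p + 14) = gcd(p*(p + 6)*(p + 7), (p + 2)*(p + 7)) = p + 7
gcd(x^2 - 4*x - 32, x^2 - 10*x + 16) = x - 8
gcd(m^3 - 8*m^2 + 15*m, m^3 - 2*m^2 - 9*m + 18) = m - 3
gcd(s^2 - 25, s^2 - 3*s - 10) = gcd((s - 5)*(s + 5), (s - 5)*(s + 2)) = s - 5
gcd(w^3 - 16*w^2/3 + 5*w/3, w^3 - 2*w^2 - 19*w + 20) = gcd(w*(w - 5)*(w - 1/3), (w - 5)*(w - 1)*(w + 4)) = w - 5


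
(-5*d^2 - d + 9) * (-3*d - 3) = 15*d^3 + 18*d^2 - 24*d - 27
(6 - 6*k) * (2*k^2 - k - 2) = -12*k^3 + 18*k^2 + 6*k - 12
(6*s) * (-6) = -36*s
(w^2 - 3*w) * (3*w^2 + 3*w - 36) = 3*w^4 - 6*w^3 - 45*w^2 + 108*w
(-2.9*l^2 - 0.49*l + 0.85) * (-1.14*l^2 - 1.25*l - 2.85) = 3.306*l^4 + 4.1836*l^3 + 7.9085*l^2 + 0.334*l - 2.4225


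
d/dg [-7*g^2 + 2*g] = 2 - 14*g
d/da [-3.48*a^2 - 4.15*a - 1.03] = -6.96*a - 4.15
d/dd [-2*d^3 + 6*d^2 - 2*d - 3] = -6*d^2 + 12*d - 2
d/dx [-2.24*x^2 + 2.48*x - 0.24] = 2.48 - 4.48*x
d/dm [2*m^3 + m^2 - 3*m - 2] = 6*m^2 + 2*m - 3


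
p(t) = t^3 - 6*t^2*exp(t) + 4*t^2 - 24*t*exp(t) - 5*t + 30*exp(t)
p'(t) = -6*t^2*exp(t) + 3*t^2 - 36*t*exp(t) + 8*t + 6*exp(t) - 5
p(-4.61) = 10.22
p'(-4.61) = 22.32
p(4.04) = -9259.05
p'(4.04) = -13412.56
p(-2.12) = 25.52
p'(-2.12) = -1.83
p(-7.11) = -121.75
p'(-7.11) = 89.74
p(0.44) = 27.04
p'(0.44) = -17.98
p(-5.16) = -5.12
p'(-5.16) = 33.78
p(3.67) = -5366.87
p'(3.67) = -8057.76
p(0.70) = 19.46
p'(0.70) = -42.51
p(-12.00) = -1092.00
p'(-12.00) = 331.00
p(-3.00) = 26.39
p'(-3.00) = 0.99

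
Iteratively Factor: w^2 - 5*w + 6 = (w - 2)*(w - 3)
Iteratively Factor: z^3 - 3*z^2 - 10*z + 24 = (z - 4)*(z^2 + z - 6) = (z - 4)*(z - 2)*(z + 3)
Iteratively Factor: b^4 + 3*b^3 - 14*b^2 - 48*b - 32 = (b + 4)*(b^3 - b^2 - 10*b - 8) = (b - 4)*(b + 4)*(b^2 + 3*b + 2) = (b - 4)*(b + 1)*(b + 4)*(b + 2)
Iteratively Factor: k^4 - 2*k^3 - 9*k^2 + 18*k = (k - 2)*(k^3 - 9*k) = (k - 2)*(k + 3)*(k^2 - 3*k) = k*(k - 2)*(k + 3)*(k - 3)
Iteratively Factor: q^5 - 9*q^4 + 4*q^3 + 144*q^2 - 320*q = (q - 5)*(q^4 - 4*q^3 - 16*q^2 + 64*q) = (q - 5)*(q + 4)*(q^3 - 8*q^2 + 16*q) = q*(q - 5)*(q + 4)*(q^2 - 8*q + 16) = q*(q - 5)*(q - 4)*(q + 4)*(q - 4)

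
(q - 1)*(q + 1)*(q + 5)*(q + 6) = q^4 + 11*q^3 + 29*q^2 - 11*q - 30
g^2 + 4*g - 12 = (g - 2)*(g + 6)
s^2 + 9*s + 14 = (s + 2)*(s + 7)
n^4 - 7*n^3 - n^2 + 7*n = n*(n - 7)*(n - 1)*(n + 1)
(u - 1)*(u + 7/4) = u^2 + 3*u/4 - 7/4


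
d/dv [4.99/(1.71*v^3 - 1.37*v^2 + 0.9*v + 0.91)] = (-25.5987*v^2 + 13.6726*v - 4.491)/(1.71*v^3 - 1.37*v^2 + 0.9*v + 0.91)^2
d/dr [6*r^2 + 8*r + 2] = 12*r + 8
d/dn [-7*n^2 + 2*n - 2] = 2 - 14*n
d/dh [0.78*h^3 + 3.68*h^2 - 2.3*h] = 2.34*h^2 + 7.36*h - 2.3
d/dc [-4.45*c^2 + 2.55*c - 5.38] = 2.55 - 8.9*c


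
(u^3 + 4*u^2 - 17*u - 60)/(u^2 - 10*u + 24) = (u^2 + 8*u + 15)/(u - 6)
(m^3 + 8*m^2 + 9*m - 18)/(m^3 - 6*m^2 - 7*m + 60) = (m^2 + 5*m - 6)/(m^2 - 9*m + 20)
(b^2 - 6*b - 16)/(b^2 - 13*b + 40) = (b + 2)/(b - 5)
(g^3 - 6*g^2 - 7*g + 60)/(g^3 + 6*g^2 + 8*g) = (g^3 - 6*g^2 - 7*g + 60)/(g*(g^2 + 6*g + 8))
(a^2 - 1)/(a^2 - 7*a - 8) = (a - 1)/(a - 8)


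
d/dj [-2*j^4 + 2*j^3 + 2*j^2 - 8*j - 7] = -8*j^3 + 6*j^2 + 4*j - 8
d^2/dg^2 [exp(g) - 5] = exp(g)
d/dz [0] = 0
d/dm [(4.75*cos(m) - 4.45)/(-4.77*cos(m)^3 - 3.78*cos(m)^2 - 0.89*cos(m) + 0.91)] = (-45.315*cos(m)^3 + 45.7245*cos(m)^2 + 33.642*cos(m) - 0.362)*sin(m)/(22.7529*cos(m)^6 + 36.0612*cos(m)^5 + 22.779*cos(m)^4 - 1.953*cos(m)^3 - 6.0875*cos(m)^2 - 1.6198*cos(m) + 0.8281)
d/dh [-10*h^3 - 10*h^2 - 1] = 10*h*(-3*h - 2)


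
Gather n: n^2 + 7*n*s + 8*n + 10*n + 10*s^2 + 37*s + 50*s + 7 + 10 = n^2 + n*(7*s + 18) + 10*s^2 + 87*s + 17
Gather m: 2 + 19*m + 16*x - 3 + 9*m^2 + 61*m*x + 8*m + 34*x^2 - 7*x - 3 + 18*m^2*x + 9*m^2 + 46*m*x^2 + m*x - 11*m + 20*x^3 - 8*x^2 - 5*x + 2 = m^2*(18*x + 18) + m*(46*x^2 + 62*x + 16) + 20*x^3 + 26*x^2 + 4*x - 2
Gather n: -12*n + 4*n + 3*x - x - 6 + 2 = -8*n + 2*x - 4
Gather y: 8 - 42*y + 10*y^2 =10*y^2 - 42*y + 8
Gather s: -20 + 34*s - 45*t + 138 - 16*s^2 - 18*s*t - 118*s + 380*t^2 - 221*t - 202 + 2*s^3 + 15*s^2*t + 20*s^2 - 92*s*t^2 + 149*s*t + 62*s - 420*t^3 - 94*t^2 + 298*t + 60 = 2*s^3 + s^2*(15*t + 4) + s*(-92*t^2 + 131*t - 22) - 420*t^3 + 286*t^2 + 32*t - 24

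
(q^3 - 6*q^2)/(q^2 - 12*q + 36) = q^2/(q - 6)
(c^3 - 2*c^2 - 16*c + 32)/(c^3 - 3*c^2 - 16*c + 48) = (c - 2)/(c - 3)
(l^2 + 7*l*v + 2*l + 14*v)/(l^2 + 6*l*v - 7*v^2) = (-l - 2)/(-l + v)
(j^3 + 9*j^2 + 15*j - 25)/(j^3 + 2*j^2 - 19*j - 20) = (j^2 + 4*j - 5)/(j^2 - 3*j - 4)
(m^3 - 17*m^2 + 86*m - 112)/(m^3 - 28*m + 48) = (m^2 - 15*m + 56)/(m^2 + 2*m - 24)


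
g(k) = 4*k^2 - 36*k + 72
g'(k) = 8*k - 36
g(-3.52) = 248.28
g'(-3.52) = -64.16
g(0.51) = 54.68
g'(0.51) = -31.92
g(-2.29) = 175.42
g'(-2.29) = -54.32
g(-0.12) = 76.38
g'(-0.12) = -36.96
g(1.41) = 29.19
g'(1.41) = -24.72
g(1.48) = 27.48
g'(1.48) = -24.16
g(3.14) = -1.60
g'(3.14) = -10.88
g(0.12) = 67.74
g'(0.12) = -35.04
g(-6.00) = 432.00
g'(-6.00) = -84.00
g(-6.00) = 432.00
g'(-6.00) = -84.00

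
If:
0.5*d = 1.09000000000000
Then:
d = 2.18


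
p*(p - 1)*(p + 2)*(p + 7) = p^4 + 8*p^3 + 5*p^2 - 14*p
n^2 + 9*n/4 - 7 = (n - 7/4)*(n + 4)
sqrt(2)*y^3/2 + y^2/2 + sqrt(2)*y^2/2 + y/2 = y*(y + sqrt(2)/2)*(sqrt(2)*y/2 + sqrt(2)/2)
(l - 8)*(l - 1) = l^2 - 9*l + 8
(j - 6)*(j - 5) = j^2 - 11*j + 30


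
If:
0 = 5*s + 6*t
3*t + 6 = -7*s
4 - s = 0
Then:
No Solution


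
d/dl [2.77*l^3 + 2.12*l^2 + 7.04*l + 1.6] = 8.31*l^2 + 4.24*l + 7.04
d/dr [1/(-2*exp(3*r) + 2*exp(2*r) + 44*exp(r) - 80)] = (3*exp(2*r)/2 - exp(r) - 11)*exp(r)/(exp(3*r) - exp(2*r) - 22*exp(r) + 40)^2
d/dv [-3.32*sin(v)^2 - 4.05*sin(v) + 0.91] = -(6.64*sin(v) + 4.05)*cos(v)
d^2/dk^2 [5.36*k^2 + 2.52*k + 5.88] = 10.7200000000000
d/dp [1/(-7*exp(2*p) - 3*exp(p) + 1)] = (14*exp(p) + 3)*exp(p)/(7*exp(2*p) + 3*exp(p) - 1)^2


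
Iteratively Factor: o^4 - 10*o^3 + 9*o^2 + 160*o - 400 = (o - 5)*(o^3 - 5*o^2 - 16*o + 80) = (o - 5)^2*(o^2 - 16) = (o - 5)^2*(o + 4)*(o - 4)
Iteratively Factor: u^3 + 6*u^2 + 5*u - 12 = (u + 4)*(u^2 + 2*u - 3) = (u - 1)*(u + 4)*(u + 3)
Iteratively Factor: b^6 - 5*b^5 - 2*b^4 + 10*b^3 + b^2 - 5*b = (b - 1)*(b^5 - 4*b^4 - 6*b^3 + 4*b^2 + 5*b) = (b - 5)*(b - 1)*(b^4 + b^3 - b^2 - b) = b*(b - 5)*(b - 1)*(b^3 + b^2 - b - 1) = b*(b - 5)*(b - 1)*(b + 1)*(b^2 - 1) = b*(b - 5)*(b - 1)^2*(b + 1)*(b + 1)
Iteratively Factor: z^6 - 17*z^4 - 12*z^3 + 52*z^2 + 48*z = (z + 3)*(z^5 - 3*z^4 - 8*z^3 + 12*z^2 + 16*z) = z*(z + 3)*(z^4 - 3*z^3 - 8*z^2 + 12*z + 16) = z*(z + 1)*(z + 3)*(z^3 - 4*z^2 - 4*z + 16) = z*(z + 1)*(z + 2)*(z + 3)*(z^2 - 6*z + 8) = z*(z - 2)*(z + 1)*(z + 2)*(z + 3)*(z - 4)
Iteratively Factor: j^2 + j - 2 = (j + 2)*(j - 1)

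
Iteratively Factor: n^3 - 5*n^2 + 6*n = (n)*(n^2 - 5*n + 6) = n*(n - 2)*(n - 3)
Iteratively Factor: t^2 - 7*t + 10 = (t - 2)*(t - 5)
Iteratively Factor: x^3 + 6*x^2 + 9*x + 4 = (x + 4)*(x^2 + 2*x + 1) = (x + 1)*(x + 4)*(x + 1)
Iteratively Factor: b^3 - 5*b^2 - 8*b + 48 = (b + 3)*(b^2 - 8*b + 16) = (b - 4)*(b + 3)*(b - 4)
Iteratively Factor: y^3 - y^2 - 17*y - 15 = (y + 3)*(y^2 - 4*y - 5) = (y - 5)*(y + 3)*(y + 1)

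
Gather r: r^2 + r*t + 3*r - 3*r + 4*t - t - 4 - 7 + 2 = r^2 + r*t + 3*t - 9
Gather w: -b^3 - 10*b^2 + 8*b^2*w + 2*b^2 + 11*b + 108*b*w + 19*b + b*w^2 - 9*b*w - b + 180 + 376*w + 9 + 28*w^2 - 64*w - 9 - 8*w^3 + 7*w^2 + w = -b^3 - 8*b^2 + 29*b - 8*w^3 + w^2*(b + 35) + w*(8*b^2 + 99*b + 313) + 180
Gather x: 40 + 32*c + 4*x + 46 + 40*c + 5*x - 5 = 72*c + 9*x + 81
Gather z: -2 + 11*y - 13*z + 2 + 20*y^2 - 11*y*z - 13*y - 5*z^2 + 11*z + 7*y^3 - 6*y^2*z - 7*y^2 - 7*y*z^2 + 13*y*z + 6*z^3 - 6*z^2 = 7*y^3 + 13*y^2 - 2*y + 6*z^3 + z^2*(-7*y - 11) + z*(-6*y^2 + 2*y - 2)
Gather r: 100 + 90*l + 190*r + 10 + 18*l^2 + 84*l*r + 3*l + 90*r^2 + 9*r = 18*l^2 + 93*l + 90*r^2 + r*(84*l + 199) + 110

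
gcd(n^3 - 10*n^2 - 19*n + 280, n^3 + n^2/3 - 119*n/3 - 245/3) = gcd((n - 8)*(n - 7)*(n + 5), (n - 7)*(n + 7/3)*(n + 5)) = n^2 - 2*n - 35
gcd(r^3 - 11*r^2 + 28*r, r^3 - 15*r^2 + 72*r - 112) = r^2 - 11*r + 28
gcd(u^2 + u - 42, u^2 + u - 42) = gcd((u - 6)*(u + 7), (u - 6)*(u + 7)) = u^2 + u - 42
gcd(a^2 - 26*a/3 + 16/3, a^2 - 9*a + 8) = a - 8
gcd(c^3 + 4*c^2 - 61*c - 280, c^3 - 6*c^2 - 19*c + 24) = c - 8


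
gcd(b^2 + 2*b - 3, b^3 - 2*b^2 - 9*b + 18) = b + 3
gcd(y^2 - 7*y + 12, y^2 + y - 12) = y - 3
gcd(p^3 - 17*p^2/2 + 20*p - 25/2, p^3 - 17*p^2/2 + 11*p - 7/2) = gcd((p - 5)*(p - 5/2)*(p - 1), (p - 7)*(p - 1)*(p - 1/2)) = p - 1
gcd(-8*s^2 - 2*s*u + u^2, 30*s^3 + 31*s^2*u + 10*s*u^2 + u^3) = 2*s + u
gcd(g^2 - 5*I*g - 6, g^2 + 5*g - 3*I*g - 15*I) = g - 3*I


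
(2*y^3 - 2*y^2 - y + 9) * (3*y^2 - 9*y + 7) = 6*y^5 - 24*y^4 + 29*y^3 + 22*y^2 - 88*y + 63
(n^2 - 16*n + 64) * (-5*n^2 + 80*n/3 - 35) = -5*n^4 + 320*n^3/3 - 2345*n^2/3 + 6800*n/3 - 2240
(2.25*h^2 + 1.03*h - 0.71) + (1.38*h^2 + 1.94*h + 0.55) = 3.63*h^2 + 2.97*h - 0.16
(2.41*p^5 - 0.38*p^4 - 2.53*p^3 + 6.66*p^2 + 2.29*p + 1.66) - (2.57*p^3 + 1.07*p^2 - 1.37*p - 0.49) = 2.41*p^5 - 0.38*p^4 - 5.1*p^3 + 5.59*p^2 + 3.66*p + 2.15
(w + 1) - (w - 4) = 5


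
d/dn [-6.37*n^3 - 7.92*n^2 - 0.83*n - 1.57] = -19.11*n^2 - 15.84*n - 0.83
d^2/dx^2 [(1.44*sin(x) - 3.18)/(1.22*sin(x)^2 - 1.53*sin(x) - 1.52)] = (-2.143296*sin(x)^5 + 16.244544*sin(x)^4 - 29.542788*sin(x)^3 + 5.98222199999999*sin(x)^2 + 40.91436*sin(x) - 33.379836)/(1.815848*sin(x)^6 - 6.831756*sin(x)^5 + 1.78059*sin(x)^4 + 13.441815*sin(x)^3 - 2.21844*sin(x)^2 - 10.604736*sin(x) - 3.511808)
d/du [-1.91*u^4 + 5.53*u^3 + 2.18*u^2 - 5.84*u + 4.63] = -7.64*u^3 + 16.59*u^2 + 4.36*u - 5.84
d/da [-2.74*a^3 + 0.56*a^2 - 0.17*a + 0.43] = -8.22*a^2 + 1.12*a - 0.17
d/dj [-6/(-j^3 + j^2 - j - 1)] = 6*(-3*j^2 + 2*j - 1)/(j^3 - j^2 + j + 1)^2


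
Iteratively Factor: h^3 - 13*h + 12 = (h - 3)*(h^2 + 3*h - 4) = (h - 3)*(h - 1)*(h + 4)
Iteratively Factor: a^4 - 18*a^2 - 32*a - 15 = (a + 1)*(a^3 - a^2 - 17*a - 15) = (a - 5)*(a + 1)*(a^2 + 4*a + 3) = (a - 5)*(a + 1)*(a + 3)*(a + 1)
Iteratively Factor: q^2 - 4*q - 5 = (q + 1)*(q - 5)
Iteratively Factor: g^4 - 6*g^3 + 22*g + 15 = (g - 3)*(g^3 - 3*g^2 - 9*g - 5) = (g - 3)*(g + 1)*(g^2 - 4*g - 5) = (g - 3)*(g + 1)^2*(g - 5)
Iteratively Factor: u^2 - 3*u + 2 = (u - 1)*(u - 2)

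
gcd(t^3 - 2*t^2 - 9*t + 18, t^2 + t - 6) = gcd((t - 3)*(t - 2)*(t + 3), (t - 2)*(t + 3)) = t^2 + t - 6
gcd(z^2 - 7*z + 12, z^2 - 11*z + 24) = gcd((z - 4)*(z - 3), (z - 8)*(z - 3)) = z - 3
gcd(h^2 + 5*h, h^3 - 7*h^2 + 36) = 1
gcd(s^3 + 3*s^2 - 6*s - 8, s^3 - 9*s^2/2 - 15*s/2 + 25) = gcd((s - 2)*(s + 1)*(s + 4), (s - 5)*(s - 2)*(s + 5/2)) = s - 2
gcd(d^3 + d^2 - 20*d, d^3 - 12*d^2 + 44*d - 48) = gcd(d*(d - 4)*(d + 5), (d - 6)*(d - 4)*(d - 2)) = d - 4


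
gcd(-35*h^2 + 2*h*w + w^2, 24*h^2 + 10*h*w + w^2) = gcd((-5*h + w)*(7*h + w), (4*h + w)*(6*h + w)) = 1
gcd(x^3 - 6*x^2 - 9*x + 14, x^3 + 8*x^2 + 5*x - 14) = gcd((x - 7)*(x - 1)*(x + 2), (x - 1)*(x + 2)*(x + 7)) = x^2 + x - 2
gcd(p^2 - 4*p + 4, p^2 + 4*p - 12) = p - 2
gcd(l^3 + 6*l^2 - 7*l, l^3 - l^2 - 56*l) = l^2 + 7*l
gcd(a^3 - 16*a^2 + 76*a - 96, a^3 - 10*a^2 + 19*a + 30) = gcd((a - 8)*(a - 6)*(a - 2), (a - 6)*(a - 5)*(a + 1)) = a - 6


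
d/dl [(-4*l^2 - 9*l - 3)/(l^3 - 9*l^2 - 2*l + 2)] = 2*(2*l^4 + 9*l^3 - 32*l^2 - 35*l - 12)/(l^6 - 18*l^5 + 77*l^4 + 40*l^3 - 32*l^2 - 8*l + 4)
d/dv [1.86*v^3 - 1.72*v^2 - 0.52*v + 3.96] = 5.58*v^2 - 3.44*v - 0.52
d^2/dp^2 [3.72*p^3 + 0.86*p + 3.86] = 22.32*p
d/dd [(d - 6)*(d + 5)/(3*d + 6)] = (d^2 + 4*d + 28)/(3*(d^2 + 4*d + 4))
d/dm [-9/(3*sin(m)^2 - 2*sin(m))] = 18*(3/tan(m) - cos(m)/sin(m)^2)/(3*sin(m) - 2)^2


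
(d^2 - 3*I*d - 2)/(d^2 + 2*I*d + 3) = (d - 2*I)/(d + 3*I)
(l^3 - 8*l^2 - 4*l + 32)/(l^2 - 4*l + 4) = (l^2 - 6*l - 16)/(l - 2)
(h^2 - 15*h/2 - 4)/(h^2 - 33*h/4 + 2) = 2*(2*h + 1)/(4*h - 1)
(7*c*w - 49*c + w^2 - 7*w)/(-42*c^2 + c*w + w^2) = (w - 7)/(-6*c + w)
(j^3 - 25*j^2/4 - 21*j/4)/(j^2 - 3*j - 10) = j*(-4*j^2 + 25*j + 21)/(4*(-j^2 + 3*j + 10))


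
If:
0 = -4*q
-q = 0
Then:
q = 0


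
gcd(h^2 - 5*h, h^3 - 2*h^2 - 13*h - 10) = h - 5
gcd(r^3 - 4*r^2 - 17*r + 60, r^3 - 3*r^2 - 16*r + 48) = r^2 + r - 12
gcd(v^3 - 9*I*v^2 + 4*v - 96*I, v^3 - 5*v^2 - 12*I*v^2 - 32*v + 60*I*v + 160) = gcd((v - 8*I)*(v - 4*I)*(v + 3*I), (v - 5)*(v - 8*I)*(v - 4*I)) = v^2 - 12*I*v - 32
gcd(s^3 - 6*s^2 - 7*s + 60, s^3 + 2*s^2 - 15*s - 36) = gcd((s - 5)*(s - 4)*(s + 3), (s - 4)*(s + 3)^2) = s^2 - s - 12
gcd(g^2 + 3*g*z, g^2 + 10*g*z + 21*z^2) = g + 3*z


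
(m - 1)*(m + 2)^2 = m^3 + 3*m^2 - 4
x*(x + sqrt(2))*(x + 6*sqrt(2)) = x^3 + 7*sqrt(2)*x^2 + 12*x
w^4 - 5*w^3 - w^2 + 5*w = w*(w - 5)*(w - 1)*(w + 1)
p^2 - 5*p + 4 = (p - 4)*(p - 1)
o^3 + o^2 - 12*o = o*(o - 3)*(o + 4)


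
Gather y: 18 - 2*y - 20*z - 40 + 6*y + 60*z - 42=4*y + 40*z - 64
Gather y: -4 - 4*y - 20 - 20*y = -24*y - 24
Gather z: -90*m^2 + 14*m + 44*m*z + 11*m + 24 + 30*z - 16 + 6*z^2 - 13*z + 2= -90*m^2 + 25*m + 6*z^2 + z*(44*m + 17) + 10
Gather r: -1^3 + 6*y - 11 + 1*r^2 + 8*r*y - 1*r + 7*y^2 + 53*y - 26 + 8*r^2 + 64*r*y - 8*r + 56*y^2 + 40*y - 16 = 9*r^2 + r*(72*y - 9) + 63*y^2 + 99*y - 54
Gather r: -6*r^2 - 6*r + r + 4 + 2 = -6*r^2 - 5*r + 6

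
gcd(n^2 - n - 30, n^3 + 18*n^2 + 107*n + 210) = n + 5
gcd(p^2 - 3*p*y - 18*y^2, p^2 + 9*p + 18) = 1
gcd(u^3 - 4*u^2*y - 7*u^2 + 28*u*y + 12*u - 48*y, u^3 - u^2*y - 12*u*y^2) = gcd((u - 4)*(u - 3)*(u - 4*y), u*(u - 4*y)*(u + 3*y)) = -u + 4*y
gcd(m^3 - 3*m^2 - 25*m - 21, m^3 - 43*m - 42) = m^2 - 6*m - 7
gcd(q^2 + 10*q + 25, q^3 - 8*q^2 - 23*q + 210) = q + 5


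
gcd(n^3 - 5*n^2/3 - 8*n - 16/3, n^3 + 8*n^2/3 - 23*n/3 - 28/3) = n + 1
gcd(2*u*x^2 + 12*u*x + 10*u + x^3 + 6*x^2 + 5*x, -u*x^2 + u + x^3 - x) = x + 1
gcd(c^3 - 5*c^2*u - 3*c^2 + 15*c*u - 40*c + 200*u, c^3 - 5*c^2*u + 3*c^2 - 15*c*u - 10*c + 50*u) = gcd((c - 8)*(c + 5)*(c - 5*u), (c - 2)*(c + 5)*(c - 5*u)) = -c^2 + 5*c*u - 5*c + 25*u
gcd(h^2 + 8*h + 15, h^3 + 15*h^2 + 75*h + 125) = h + 5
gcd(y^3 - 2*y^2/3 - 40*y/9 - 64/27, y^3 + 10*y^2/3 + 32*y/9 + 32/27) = y^2 + 2*y + 8/9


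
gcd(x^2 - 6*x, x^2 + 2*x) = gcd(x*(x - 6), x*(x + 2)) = x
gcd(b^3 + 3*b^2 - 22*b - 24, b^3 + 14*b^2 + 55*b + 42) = b^2 + 7*b + 6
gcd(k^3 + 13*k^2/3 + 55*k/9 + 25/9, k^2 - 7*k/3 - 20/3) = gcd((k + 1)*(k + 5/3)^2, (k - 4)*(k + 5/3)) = k + 5/3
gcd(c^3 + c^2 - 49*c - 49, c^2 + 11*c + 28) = c + 7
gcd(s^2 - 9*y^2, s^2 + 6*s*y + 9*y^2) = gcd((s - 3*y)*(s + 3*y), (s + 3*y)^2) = s + 3*y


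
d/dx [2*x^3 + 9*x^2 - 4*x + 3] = 6*x^2 + 18*x - 4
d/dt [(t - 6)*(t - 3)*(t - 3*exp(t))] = -3*t^2*exp(t) + 3*t^2 + 21*t*exp(t) - 18*t - 27*exp(t) + 18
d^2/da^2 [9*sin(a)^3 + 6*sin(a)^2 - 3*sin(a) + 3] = -81*sin(a)^3 - 24*sin(a)^2 + 57*sin(a) + 12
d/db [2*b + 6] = 2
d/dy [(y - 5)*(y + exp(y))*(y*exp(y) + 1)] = (y - 5)*(y + 1)*(y + exp(y))*exp(y) + (y - 5)*(y*exp(y) + 1)*(exp(y) + 1) + (y + exp(y))*(y*exp(y) + 1)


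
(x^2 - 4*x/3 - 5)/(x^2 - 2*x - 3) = (x + 5/3)/(x + 1)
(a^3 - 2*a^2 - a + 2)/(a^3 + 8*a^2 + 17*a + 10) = (a^2 - 3*a + 2)/(a^2 + 7*a + 10)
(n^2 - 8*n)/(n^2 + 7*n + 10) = n*(n - 8)/(n^2 + 7*n + 10)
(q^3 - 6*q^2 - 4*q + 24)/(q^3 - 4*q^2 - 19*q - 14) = (q^2 - 8*q + 12)/(q^2 - 6*q - 7)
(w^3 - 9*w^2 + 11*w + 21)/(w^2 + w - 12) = (w^2 - 6*w - 7)/(w + 4)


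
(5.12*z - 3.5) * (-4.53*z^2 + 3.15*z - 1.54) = -23.1936*z^3 + 31.983*z^2 - 18.9098*z + 5.39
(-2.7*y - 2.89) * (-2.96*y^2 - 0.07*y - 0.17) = 7.992*y^3 + 8.7434*y^2 + 0.6613*y + 0.4913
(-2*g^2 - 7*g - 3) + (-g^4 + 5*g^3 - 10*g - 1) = -g^4 + 5*g^3 - 2*g^2 - 17*g - 4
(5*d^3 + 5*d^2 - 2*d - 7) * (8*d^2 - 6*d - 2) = 40*d^5 + 10*d^4 - 56*d^3 - 54*d^2 + 46*d + 14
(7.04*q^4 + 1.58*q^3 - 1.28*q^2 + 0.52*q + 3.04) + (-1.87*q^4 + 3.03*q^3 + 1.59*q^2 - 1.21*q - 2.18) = 5.17*q^4 + 4.61*q^3 + 0.31*q^2 - 0.69*q + 0.86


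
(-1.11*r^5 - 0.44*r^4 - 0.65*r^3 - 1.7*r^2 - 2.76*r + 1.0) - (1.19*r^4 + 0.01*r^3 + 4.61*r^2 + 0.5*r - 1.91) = -1.11*r^5 - 1.63*r^4 - 0.66*r^3 - 6.31*r^2 - 3.26*r + 2.91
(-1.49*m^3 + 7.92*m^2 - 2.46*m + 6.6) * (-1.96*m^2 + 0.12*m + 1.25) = 2.9204*m^5 - 15.702*m^4 + 3.9095*m^3 - 3.3312*m^2 - 2.283*m + 8.25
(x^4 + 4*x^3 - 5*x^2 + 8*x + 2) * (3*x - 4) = 3*x^5 + 8*x^4 - 31*x^3 + 44*x^2 - 26*x - 8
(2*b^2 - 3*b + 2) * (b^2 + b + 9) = 2*b^4 - b^3 + 17*b^2 - 25*b + 18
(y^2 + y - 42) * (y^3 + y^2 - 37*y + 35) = y^5 + 2*y^4 - 78*y^3 - 44*y^2 + 1589*y - 1470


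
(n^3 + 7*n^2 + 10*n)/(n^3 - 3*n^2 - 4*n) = (n^2 + 7*n + 10)/(n^2 - 3*n - 4)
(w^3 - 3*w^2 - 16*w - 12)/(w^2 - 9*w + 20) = (w^3 - 3*w^2 - 16*w - 12)/(w^2 - 9*w + 20)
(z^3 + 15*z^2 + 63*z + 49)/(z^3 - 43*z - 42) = (z^2 + 14*z + 49)/(z^2 - z - 42)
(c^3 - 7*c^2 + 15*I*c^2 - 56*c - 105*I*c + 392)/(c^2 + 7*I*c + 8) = (c^2 + 7*c*(-1 + I) - 49*I)/(c - I)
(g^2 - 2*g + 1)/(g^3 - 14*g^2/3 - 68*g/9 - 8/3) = 9*(-g^2 + 2*g - 1)/(-9*g^3 + 42*g^2 + 68*g + 24)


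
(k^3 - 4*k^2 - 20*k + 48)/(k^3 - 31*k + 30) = (k^3 - 4*k^2 - 20*k + 48)/(k^3 - 31*k + 30)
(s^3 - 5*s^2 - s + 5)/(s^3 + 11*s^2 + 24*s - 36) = (s^2 - 4*s - 5)/(s^2 + 12*s + 36)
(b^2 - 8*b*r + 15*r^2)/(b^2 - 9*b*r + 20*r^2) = (-b + 3*r)/(-b + 4*r)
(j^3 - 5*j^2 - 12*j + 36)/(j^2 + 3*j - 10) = (j^2 - 3*j - 18)/(j + 5)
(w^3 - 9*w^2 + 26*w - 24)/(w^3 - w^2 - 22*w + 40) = (w - 3)/(w + 5)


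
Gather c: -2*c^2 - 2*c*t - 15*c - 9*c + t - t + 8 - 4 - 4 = -2*c^2 + c*(-2*t - 24)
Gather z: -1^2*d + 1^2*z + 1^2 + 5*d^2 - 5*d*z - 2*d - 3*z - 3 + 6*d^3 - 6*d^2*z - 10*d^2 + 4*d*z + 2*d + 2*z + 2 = 6*d^3 - 5*d^2 - d + z*(-6*d^2 - d)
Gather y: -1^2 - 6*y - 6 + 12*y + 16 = 6*y + 9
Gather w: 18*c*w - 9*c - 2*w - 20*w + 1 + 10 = -9*c + w*(18*c - 22) + 11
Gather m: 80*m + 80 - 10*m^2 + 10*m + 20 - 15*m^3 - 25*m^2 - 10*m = -15*m^3 - 35*m^2 + 80*m + 100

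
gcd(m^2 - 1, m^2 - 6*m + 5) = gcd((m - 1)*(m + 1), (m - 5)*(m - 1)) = m - 1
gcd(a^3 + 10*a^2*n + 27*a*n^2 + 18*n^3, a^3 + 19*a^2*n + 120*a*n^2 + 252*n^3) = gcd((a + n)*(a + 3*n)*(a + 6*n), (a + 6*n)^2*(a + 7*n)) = a + 6*n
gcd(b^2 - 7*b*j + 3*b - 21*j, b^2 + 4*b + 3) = b + 3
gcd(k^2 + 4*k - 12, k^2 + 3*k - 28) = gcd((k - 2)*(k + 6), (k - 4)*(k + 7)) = 1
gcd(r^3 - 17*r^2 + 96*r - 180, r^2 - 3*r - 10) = r - 5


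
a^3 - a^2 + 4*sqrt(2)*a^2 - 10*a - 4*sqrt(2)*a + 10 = (a - 1)*(a - sqrt(2))*(a + 5*sqrt(2))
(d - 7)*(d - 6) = d^2 - 13*d + 42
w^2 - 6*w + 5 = (w - 5)*(w - 1)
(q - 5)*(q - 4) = q^2 - 9*q + 20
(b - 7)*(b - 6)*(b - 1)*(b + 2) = b^4 - 12*b^3 + 27*b^2 + 68*b - 84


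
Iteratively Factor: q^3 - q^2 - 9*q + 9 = (q - 1)*(q^2 - 9) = (q - 3)*(q - 1)*(q + 3)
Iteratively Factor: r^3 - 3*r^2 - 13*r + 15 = (r - 5)*(r^2 + 2*r - 3) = (r - 5)*(r + 3)*(r - 1)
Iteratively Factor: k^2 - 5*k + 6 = (k - 3)*(k - 2)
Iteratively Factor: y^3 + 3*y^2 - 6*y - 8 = (y + 4)*(y^2 - y - 2) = (y - 2)*(y + 4)*(y + 1)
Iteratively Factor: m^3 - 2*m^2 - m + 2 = (m - 1)*(m^2 - m - 2) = (m - 2)*(m - 1)*(m + 1)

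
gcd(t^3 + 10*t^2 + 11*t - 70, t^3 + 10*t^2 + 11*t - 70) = t^3 + 10*t^2 + 11*t - 70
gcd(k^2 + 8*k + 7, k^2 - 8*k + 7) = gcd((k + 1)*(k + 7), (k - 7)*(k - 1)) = 1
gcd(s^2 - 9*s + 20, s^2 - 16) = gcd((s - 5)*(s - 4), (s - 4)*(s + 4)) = s - 4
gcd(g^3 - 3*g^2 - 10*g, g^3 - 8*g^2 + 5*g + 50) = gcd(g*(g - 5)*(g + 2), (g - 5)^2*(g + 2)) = g^2 - 3*g - 10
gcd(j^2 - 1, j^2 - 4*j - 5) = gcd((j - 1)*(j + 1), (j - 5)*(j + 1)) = j + 1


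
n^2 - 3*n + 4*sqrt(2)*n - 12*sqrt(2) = (n - 3)*(n + 4*sqrt(2))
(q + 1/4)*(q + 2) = q^2 + 9*q/4 + 1/2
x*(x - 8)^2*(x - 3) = x^4 - 19*x^3 + 112*x^2 - 192*x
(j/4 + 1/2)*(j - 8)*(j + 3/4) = j^3/4 - 21*j^2/16 - 41*j/8 - 3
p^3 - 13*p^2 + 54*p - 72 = (p - 6)*(p - 4)*(p - 3)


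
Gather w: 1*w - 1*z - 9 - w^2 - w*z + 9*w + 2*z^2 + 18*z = -w^2 + w*(10 - z) + 2*z^2 + 17*z - 9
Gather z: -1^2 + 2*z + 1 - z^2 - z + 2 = -z^2 + z + 2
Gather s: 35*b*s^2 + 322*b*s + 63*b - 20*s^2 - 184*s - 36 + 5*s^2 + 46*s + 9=63*b + s^2*(35*b - 15) + s*(322*b - 138) - 27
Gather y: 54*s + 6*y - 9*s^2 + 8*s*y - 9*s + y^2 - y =-9*s^2 + 45*s + y^2 + y*(8*s + 5)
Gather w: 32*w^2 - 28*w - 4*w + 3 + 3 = 32*w^2 - 32*w + 6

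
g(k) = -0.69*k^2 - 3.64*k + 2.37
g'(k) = -1.38*k - 3.64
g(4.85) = -31.51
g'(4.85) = -10.33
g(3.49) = -18.74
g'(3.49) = -8.46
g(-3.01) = 7.07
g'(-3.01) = 0.51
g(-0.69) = 4.55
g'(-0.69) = -2.69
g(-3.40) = 6.77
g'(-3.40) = 1.05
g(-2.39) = 7.13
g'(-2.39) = -0.34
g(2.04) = -7.93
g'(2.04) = -6.46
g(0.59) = -0.02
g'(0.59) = -4.45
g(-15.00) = -98.28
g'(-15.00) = 17.06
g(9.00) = -86.28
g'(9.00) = -16.06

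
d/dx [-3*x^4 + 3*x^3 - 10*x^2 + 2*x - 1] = -12*x^3 + 9*x^2 - 20*x + 2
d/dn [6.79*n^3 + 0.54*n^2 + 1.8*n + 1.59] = 20.37*n^2 + 1.08*n + 1.8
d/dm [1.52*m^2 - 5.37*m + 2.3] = 3.04*m - 5.37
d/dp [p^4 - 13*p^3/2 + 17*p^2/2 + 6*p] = 4*p^3 - 39*p^2/2 + 17*p + 6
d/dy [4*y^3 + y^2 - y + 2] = 12*y^2 + 2*y - 1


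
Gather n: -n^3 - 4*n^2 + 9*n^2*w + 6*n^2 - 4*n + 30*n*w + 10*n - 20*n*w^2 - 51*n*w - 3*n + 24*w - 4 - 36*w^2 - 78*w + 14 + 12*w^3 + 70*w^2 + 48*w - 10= -n^3 + n^2*(9*w + 2) + n*(-20*w^2 - 21*w + 3) + 12*w^3 + 34*w^2 - 6*w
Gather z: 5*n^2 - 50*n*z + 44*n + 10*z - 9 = 5*n^2 + 44*n + z*(10 - 50*n) - 9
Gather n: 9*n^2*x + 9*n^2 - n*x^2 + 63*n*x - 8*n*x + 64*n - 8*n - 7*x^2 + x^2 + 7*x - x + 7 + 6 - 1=n^2*(9*x + 9) + n*(-x^2 + 55*x + 56) - 6*x^2 + 6*x + 12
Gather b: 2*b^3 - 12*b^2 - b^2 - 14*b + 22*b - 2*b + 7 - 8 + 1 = 2*b^3 - 13*b^2 + 6*b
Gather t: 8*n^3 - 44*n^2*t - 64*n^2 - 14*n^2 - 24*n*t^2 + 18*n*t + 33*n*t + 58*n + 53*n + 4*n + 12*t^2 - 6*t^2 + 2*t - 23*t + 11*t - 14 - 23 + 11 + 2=8*n^3 - 78*n^2 + 115*n + t^2*(6 - 24*n) + t*(-44*n^2 + 51*n - 10) - 24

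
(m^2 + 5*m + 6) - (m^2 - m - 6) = 6*m + 12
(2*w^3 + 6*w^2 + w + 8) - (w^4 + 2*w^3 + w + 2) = -w^4 + 6*w^2 + 6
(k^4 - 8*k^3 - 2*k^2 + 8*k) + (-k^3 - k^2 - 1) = k^4 - 9*k^3 - 3*k^2 + 8*k - 1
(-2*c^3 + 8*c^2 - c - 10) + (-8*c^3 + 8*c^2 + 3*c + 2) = -10*c^3 + 16*c^2 + 2*c - 8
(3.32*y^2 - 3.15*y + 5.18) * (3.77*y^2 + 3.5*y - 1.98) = 12.5164*y^4 - 0.2555*y^3 + 1.93*y^2 + 24.367*y - 10.2564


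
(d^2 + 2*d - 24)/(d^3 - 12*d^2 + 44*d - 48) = (d + 6)/(d^2 - 8*d + 12)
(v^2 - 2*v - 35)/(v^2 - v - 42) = (v + 5)/(v + 6)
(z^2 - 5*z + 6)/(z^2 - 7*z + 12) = (z - 2)/(z - 4)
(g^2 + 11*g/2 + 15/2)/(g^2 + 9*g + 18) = (g + 5/2)/(g + 6)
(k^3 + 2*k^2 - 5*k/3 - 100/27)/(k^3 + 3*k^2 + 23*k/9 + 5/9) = (9*k^2 + 3*k - 20)/(3*(3*k^2 + 4*k + 1))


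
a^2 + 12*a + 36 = (a + 6)^2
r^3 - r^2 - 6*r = r*(r - 3)*(r + 2)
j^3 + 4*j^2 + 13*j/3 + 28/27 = (j + 1/3)*(j + 4/3)*(j + 7/3)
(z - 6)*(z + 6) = z^2 - 36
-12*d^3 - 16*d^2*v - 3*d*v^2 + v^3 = (-6*d + v)*(d + v)*(2*d + v)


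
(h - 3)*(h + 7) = h^2 + 4*h - 21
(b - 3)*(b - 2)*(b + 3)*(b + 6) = b^4 + 4*b^3 - 21*b^2 - 36*b + 108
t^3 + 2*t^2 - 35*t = t*(t - 5)*(t + 7)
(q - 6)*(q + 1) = q^2 - 5*q - 6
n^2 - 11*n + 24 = (n - 8)*(n - 3)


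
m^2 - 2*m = m*(m - 2)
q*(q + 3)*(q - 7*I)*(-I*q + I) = -I*q^4 - 7*q^3 - 2*I*q^3 - 14*q^2 + 3*I*q^2 + 21*q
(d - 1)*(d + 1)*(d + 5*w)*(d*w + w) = d^4*w + 5*d^3*w^2 + d^3*w + 5*d^2*w^2 - d^2*w - 5*d*w^2 - d*w - 5*w^2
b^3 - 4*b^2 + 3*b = b*(b - 3)*(b - 1)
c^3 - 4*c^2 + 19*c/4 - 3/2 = (c - 2)*(c - 3/2)*(c - 1/2)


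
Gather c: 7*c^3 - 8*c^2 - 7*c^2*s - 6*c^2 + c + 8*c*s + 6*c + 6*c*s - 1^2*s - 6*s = 7*c^3 + c^2*(-7*s - 14) + c*(14*s + 7) - 7*s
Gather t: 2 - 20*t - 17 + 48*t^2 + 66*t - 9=48*t^2 + 46*t - 24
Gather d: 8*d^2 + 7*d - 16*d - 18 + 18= 8*d^2 - 9*d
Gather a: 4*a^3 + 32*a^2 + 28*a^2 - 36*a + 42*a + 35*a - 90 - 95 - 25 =4*a^3 + 60*a^2 + 41*a - 210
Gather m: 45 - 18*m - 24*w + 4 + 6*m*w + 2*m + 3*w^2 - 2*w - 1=m*(6*w - 16) + 3*w^2 - 26*w + 48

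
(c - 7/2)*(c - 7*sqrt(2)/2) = c^2 - 7*sqrt(2)*c/2 - 7*c/2 + 49*sqrt(2)/4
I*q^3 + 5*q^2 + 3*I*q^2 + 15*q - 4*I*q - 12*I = (q + 3)*(q - 4*I)*(I*q + 1)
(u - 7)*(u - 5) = u^2 - 12*u + 35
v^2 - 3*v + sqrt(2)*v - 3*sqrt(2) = (v - 3)*(v + sqrt(2))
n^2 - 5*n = n*(n - 5)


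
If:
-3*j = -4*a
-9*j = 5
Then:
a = -5/12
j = -5/9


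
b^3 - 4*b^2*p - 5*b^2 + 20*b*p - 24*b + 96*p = (b - 8)*(b + 3)*(b - 4*p)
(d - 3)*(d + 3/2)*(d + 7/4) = d^3 + d^2/4 - 57*d/8 - 63/8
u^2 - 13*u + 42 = (u - 7)*(u - 6)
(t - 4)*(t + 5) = t^2 + t - 20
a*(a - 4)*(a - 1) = a^3 - 5*a^2 + 4*a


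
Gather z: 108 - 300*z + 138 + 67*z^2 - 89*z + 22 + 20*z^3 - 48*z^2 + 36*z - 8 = 20*z^3 + 19*z^2 - 353*z + 260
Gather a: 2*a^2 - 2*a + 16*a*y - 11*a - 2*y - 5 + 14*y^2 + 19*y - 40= 2*a^2 + a*(16*y - 13) + 14*y^2 + 17*y - 45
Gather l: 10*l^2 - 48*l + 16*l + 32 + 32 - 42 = 10*l^2 - 32*l + 22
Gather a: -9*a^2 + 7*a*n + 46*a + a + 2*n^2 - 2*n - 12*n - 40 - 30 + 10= -9*a^2 + a*(7*n + 47) + 2*n^2 - 14*n - 60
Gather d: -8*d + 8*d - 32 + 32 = 0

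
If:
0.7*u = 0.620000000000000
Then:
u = 0.89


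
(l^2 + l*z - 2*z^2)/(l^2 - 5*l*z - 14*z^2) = (-l + z)/(-l + 7*z)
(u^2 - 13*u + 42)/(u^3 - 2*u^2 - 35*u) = (u - 6)/(u*(u + 5))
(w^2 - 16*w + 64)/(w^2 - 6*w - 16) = (w - 8)/(w + 2)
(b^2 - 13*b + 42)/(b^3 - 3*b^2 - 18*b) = (b - 7)/(b*(b + 3))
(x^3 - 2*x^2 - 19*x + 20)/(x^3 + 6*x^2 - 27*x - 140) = (x - 1)/(x + 7)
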